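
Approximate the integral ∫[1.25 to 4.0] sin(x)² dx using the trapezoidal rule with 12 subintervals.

f(x) = sin(x)²
a = 1.25, b = 4.0, n = 12
h = (b - a)/n = 0.229167

Trapezoidal rule: (h/2)[f(x₀) + 2f(x₁) + 2f(x₂) + ... + f(xₙ)]

x_0 = 1.2500, f(x_0) = 0.900572, coefficient = 1
x_1 = 1.4792, f(x_1) = 0.991627, coefficient = 2
x_2 = 1.7083, f(x_2) = 0.981203, coefficient = 2
x_3 = 1.9375, f(x_3) = 0.871449, coefficient = 2
x_4 = 2.1667, f(x_4) = 0.685022, coefficient = 2
x_5 = 2.3958, f(x_5) = 0.460403, coefficient = 2
x_6 = 2.6250, f(x_6) = 0.243957, coefficient = 2
x_7 = 2.8542, f(x_7) = 0.080364, coefficient = 2
x_8 = 3.0833, f(x_8) = 0.003390, coefficient = 2
x_9 = 3.3125, f(x_9) = 0.028926, coefficient = 2
x_10 = 3.5417, f(x_10) = 0.151700, coefficient = 2
x_11 = 3.7708, f(x_11) = 0.346369, coefficient = 2
x_12 = 4.0000, f(x_12) = 0.572750, coefficient = 1

I ≈ (0.229167/2) × 11.162140 = 1.278995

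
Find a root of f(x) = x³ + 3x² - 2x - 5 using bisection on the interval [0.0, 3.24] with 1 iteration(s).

f(x) = x³ + 3x² - 2x - 5
Initial interval: [0.0, 3.24]

Iteration 1:
  c_1 = (0.000000 + 3.240000)/2 = 1.620000
  f(c_1) = f(1.620000) = 3.884728
  f(a) × f(c) < 0, new interval: [0.000000, 1.620000]

After 1 iteration(s), the approximation is c_1 = 1.620000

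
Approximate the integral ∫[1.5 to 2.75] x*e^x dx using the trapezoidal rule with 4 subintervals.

f(x) = x*e^x
a = 1.5, b = 2.75, n = 4
h = (b - a)/n = 0.312500

Trapezoidal rule: (h/2)[f(x₀) + 2f(x₁) + 2f(x₂) + ... + f(xₙ)]

x_0 = 1.5000, f(x_0) = 6.722534, coefficient = 1
x_1 = 1.8125, f(x_1) = 11.102909, coefficient = 2
x_2 = 2.1250, f(x_2) = 17.792407, coefficient = 2
x_3 = 2.4375, f(x_3) = 27.895710, coefficient = 2
x_4 = 2.7500, f(x_4) = 43.017238, coefficient = 1

I ≈ (0.312500/2) × 163.321823 = 25.519035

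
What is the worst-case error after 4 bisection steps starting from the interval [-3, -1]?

Bisection error bound: |error| ≤ (b-a)/2^n
|error| ≤ (-1 - (-3))/2^4 = 2/2^4
|error| ≤ 0.1250000000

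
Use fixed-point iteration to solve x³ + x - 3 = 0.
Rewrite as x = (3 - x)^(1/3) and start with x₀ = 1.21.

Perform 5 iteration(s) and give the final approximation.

Equation: x³ + x - 3 = 0
Fixed-point form: x = (3 - x)^(1/3)
x₀ = 1.21

x_1 = g(1.210000) = 1.214184
x_2 = g(1.214184) = 1.213237
x_3 = g(1.213237) = 1.213451
x_4 = g(1.213451) = 1.213403
x_5 = g(1.213403) = 1.213414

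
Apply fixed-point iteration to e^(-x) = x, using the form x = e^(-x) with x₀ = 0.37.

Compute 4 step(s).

Equation: e^(-x) = x
Fixed-point form: x = e^(-x)
x₀ = 0.37

x_1 = g(0.370000) = 0.690734
x_2 = g(0.690734) = 0.501208
x_3 = g(0.501208) = 0.605798
x_4 = g(0.605798) = 0.545639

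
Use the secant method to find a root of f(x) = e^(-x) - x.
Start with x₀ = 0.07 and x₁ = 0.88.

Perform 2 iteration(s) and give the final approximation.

f(x) = e^(-x) - x
x₀ = 0.07, x₁ = 0.88

Secant formula: x_{n+1} = x_n - f(x_n)(x_n - x_{n-1})/(f(x_n) - f(x_{n-1}))

Iteration 1:
  f(0.070000) = 0.862394
  f(0.880000) = -0.465217
  x_2 = 0.880000 - (-0.465217)×(0.880000 - 0.070000)/(-0.465217 - 0.862394)
       = 0.596162
Iteration 2:
  f(0.880000) = -0.465217
  f(0.596162) = -0.045241
  x_3 = 0.596162 - (-0.045241)×(0.596162 - 0.880000)/(-0.045241 - (-0.465217))
       = 0.565587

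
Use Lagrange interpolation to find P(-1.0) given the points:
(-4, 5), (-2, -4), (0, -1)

Lagrange interpolation formula:
P(x) = Σ yᵢ × Lᵢ(x)
where Lᵢ(x) = Π_{j≠i} (x - xⱼ)/(xᵢ - xⱼ)

L_0(-1.0) = (-1.0 - (-2))/(-4 - (-2)) × (-1.0 - 0)/(-4 - 0) = -0.125000
L_1(-1.0) = (-1.0 - (-4))/(-2 - (-4)) × (-1.0 - 0)/(-2 - 0) = 0.750000
L_2(-1.0) = (-1.0 - (-4))/(0 - (-4)) × (-1.0 - (-2))/(0 - (-2)) = 0.375000

P(-1.0) = 5×L_0(-1.0) + (-4)×L_1(-1.0) + (-1)×L_2(-1.0)
P(-1.0) = -4.000000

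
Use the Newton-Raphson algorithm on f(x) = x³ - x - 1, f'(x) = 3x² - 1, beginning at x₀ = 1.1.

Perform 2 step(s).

f(x) = x³ - x - 1
f'(x) = 3x² - 1
x₀ = 1.1

Newton-Raphson formula: x_{n+1} = x_n - f(x_n)/f'(x_n)

Iteration 1:
  f(1.100000) = -0.769000
  f'(1.100000) = 2.630000
  x_1 = 1.100000 - (-0.769000)/2.630000 = 1.392395
Iteration 2:
  f(1.392395) = 0.307132
  f'(1.392395) = 4.816295
  x_2 = 1.392395 - 0.307132/4.816295 = 1.328626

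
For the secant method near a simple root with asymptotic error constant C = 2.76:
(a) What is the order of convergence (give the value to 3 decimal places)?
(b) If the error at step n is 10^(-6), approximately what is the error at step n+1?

(a) Secant method has superlinear convergence with order φ = (1+√5)/2 ≈ 1.618.
    This means |e_{n+1}| ≈ C|e_n|^1.618.

(b) With |e_n| = 10^(-6) and C = 2.76:
    |e_{n+1}| ≈ 2.76 × (10^(-6))^1.618 = 2.76 × 10^(-9.71)

(a) ≈ 1.618 (golden ratio); (b) |e_{n+1}| ≈ 5.404e-10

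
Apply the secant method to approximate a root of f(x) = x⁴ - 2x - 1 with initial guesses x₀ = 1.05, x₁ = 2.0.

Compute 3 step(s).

f(x) = x⁴ - 2x - 1
x₀ = 1.05, x₁ = 2.0

Secant formula: x_{n+1} = x_n - f(x_n)(x_n - x_{n-1})/(f(x_n) - f(x_{n-1}))

Iteration 1:
  f(1.050000) = -1.884494
  f(2.000000) = 11.000000
  x_2 = 2.000000 - 11.000000×(2.000000 - 1.050000)/(11.000000 - (-1.884494))
       = 1.188948
Iteration 2:
  f(2.000000) = 11.000000
  f(1.188948) = -1.379641
  x_3 = 1.188948 - (-1.379641)×(1.188948 - 2.000000)/(-1.379641 - 11.000000)
       = 1.279335
Iteration 3:
  f(1.188948) = -1.379641
  f(1.279335) = -0.879891
  x_4 = 1.279335 - (-0.879891)×(1.279335 - 1.188948)/(-0.879891 - (-1.379641))
       = 1.438476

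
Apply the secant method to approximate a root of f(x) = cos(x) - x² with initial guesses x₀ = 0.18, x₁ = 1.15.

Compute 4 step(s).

f(x) = cos(x) - x²
x₀ = 0.18, x₁ = 1.15

Secant formula: x_{n+1} = x_n - f(x_n)(x_n - x_{n-1})/(f(x_n) - f(x_{n-1}))

Iteration 1:
  f(0.180000) = 0.951444
  f(1.150000) = -0.914013
  x_2 = 1.150000 - (-0.914013)×(1.150000 - 0.180000)/(-0.914013 - 0.951444)
       = 0.674732
Iteration 2:
  f(1.150000) = -0.914013
  f(0.674732) = 0.325612
  x_3 = 0.674732 - 0.325612×(0.674732 - 1.150000)/(0.325612 - (-0.914013))
       = 0.799570
Iteration 3:
  f(0.674732) = 0.325612
  f(0.799570) = 0.057702
  x_4 = 0.799570 - 0.057702×(0.799570 - 0.674732)/(0.057702 - 0.325612)
       = 0.826458
Iteration 4:
  f(0.799570) = 0.057702
  f(0.826458) = -0.005548
  x_5 = 0.826458 - (-0.005548)×(0.826458 - 0.799570)/(-0.005548 - 0.057702)
       = 0.824100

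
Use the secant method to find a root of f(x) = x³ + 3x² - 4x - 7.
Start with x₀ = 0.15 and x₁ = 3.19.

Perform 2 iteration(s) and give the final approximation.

f(x) = x³ + 3x² - 4x - 7
x₀ = 0.15, x₁ = 3.19

Secant formula: x_{n+1} = x_n - f(x_n)(x_n - x_{n-1})/(f(x_n) - f(x_{n-1}))

Iteration 1:
  f(0.150000) = -7.529125
  f(3.190000) = 43.230059
  x_2 = 3.190000 - 43.230059×(3.190000 - 0.150000)/(43.230059 - (-7.529125))
       = 0.600924
Iteration 2:
  f(3.190000) = 43.230059
  f(0.600924) = -8.103368
  x_3 = 0.600924 - (-8.103368)×(0.600924 - 3.190000)/(-8.103368 - 43.230059)
       = 1.009629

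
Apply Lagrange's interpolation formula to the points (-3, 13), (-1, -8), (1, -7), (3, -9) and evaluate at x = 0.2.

Lagrange interpolation formula:
P(x) = Σ yᵢ × Lᵢ(x)
where Lᵢ(x) = Π_{j≠i} (x - xⱼ)/(xᵢ - xⱼ)

L_0(0.2) = (0.2 - (-1))/(-3 - (-1)) × (0.2 - 1)/(-3 - 1) × (0.2 - 3)/(-3 - 3) = -0.056000
L_1(0.2) = (0.2 - (-3))/(-1 - (-3)) × (0.2 - 1)/(-1 - 1) × (0.2 - 3)/(-1 - 3) = 0.448000
L_2(0.2) = (0.2 - (-3))/(1 - (-3)) × (0.2 - (-1))/(1 - (-1)) × (0.2 - 3)/(1 - 3) = 0.672000
L_3(0.2) = (0.2 - (-3))/(3 - (-3)) × (0.2 - (-1))/(3 - (-1)) × (0.2 - 1)/(3 - 1) = -0.064000

P(0.2) = 13×L_0(0.2) + (-8)×L_1(0.2) + (-7)×L_2(0.2) + (-9)×L_3(0.2)
P(0.2) = -8.440000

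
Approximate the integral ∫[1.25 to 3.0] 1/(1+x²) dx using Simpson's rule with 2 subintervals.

f(x) = 1/(1+x²)
a = 1.25, b = 3.0, n = 2
h = (b - a)/n = 0.875000

Simpson's rule: (h/3)[f(x₀) + 4f(x₁) + 2f(x₂) + ... + f(xₙ)]

x_0 = 1.2500, f(x_0) = 0.390244, coefficient = 1
x_1 = 2.1250, f(x_1) = 0.181303, coefficient = 4
x_2 = 3.0000, f(x_2) = 0.100000, coefficient = 1

I ≈ (0.875000/3) × 1.215456 = 0.354508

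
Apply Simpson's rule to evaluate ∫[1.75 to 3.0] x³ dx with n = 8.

f(x) = x³
a = 1.75, b = 3.0, n = 8
h = (b - a)/n = 0.156250

Simpson's rule: (h/3)[f(x₀) + 4f(x₁) + 2f(x₂) + ... + f(xₙ)]

x_0 = 1.7500, f(x_0) = 5.359375, coefficient = 1
x_1 = 1.9062, f(x_1) = 6.926910, coefficient = 4
x_2 = 2.0625, f(x_2) = 8.773682, coefficient = 2
x_3 = 2.2188, f(x_3) = 10.922577, coefficient = 4
x_4 = 2.3750, f(x_4) = 13.396484, coefficient = 2
x_5 = 2.5312, f(x_5) = 16.218292, coefficient = 4
x_6 = 2.6875, f(x_6) = 19.410889, coefficient = 2
x_7 = 2.8438, f(x_7) = 22.997162, coefficient = 4
x_8 = 3.0000, f(x_8) = 27.000000, coefficient = 1

I ≈ (0.156250/3) × 343.781250 = 17.905273
Exact value: 17.905273
Error: 0.000000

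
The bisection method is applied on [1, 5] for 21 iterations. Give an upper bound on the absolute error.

Bisection error bound: |error| ≤ (b-a)/2^n
|error| ≤ (5 - 1)/2^21 = 4/2^21
|error| ≤ 0.0000019073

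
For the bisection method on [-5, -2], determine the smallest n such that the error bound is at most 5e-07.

We need (b-a)/2^n ≤ 5e-07
(-2 - (-5))/2^n ≤ 5e-07
3/2^n ≤ 5e-07
2^n ≥ 6000000
n ≥ log₂(6000000) = 22.52
n ≥ 23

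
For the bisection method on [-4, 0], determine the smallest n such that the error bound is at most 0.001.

We need (b-a)/2^n ≤ 0.001
(0 - (-4))/2^n ≤ 0.001
4/2^n ≤ 0.001
2^n ≥ 4000
n ≥ log₂(4000) = 11.97
n ≥ 12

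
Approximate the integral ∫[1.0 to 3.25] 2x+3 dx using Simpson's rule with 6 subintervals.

f(x) = 2x+3
a = 1.0, b = 3.25, n = 6
h = (b - a)/n = 0.375000

Simpson's rule: (h/3)[f(x₀) + 4f(x₁) + 2f(x₂) + ... + f(xₙ)]

x_0 = 1.0000, f(x_0) = 5.000000, coefficient = 1
x_1 = 1.3750, f(x_1) = 5.750000, coefficient = 4
x_2 = 1.7500, f(x_2) = 6.500000, coefficient = 2
x_3 = 2.1250, f(x_3) = 7.250000, coefficient = 4
x_4 = 2.5000, f(x_4) = 8.000000, coefficient = 2
x_5 = 2.8750, f(x_5) = 8.750000, coefficient = 4
x_6 = 3.2500, f(x_6) = 9.500000, coefficient = 1

I ≈ (0.375000/3) × 130.500000 = 16.312500
Exact value: 16.312500
Error: 0.000000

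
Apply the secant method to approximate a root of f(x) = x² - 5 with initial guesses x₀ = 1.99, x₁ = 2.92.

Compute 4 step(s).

f(x) = x² - 5
x₀ = 1.99, x₁ = 2.92

Secant formula: x_{n+1} = x_n - f(x_n)(x_n - x_{n-1})/(f(x_n) - f(x_{n-1}))

Iteration 1:
  f(1.990000) = -1.039900
  f(2.920000) = 3.526400
  x_2 = 2.920000 - 3.526400×(2.920000 - 1.990000)/(3.526400 - (-1.039900))
       = 2.201792
Iteration 2:
  f(2.920000) = 3.526400
  f(2.201792) = -0.152111
  x_3 = 2.201792 - (-0.152111)×(2.201792 - 2.920000)/(-0.152111 - 3.526400)
       = 2.231491
Iteration 3:
  f(2.201792) = -0.152111
  f(2.231491) = -0.020448
  x_4 = 2.231491 - (-0.020448)×(2.231491 - 2.201792)/(-0.020448 - (-0.152111))
       = 2.236103
Iteration 4:
  f(2.231491) = -0.020448
  f(2.236103) = 0.000158
  x_5 = 2.236103 - 0.000158×(2.236103 - 2.231491)/(0.000158 - (-0.020448))
       = 2.236068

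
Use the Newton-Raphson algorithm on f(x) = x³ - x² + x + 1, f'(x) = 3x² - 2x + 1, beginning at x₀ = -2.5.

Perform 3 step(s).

f(x) = x³ - x² + x + 1
f'(x) = 3x² - 2x + 1
x₀ = -2.5

Newton-Raphson formula: x_{n+1} = x_n - f(x_n)/f'(x_n)

Iteration 1:
  f(-2.500000) = -23.375000
  f'(-2.500000) = 24.750000
  x_1 = -2.500000 - (-23.375000)/24.750000 = -1.555556
Iteration 2:
  f(-1.555556) = -6.739369
  f'(-1.555556) = 11.370370
  x_2 = -1.555556 - (-6.739369)/11.370370 = -0.962842
Iteration 3:
  f(-0.962842) = -1.782525
  f'(-0.962842) = 5.706881
  x_3 = -0.962842 - (-1.782525)/5.706881 = -0.650496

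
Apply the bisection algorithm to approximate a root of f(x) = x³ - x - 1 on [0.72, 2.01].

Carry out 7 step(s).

f(x) = x³ - x - 1
Initial interval: [0.72, 2.01]

Iteration 1:
  c_1 = (0.720000 + 2.010000)/2 = 1.365000
  f(c_1) = f(1.365000) = 0.178302
  f(a) × f(c) < 0, new interval: [0.720000, 1.365000]
Iteration 2:
  c_2 = (0.720000 + 1.365000)/2 = 1.042500
  f(c_2) = f(1.042500) = -0.909504
  f(a) × f(c) ≥ 0, new interval: [1.042500, 1.365000]
Iteration 3:
  c_3 = (1.042500 + 1.365000)/2 = 1.203750
  f(c_3) = f(1.203750) = -0.459499
  f(a) × f(c) ≥ 0, new interval: [1.203750, 1.365000]
Iteration 4:
  c_4 = (1.203750 + 1.365000)/2 = 1.284375
  f(c_4) = f(1.284375) = -0.165645
  f(a) × f(c) ≥ 0, new interval: [1.284375, 1.365000]
Iteration 5:
  c_5 = (1.284375 + 1.365000)/2 = 1.324687
  f(c_5) = f(1.324687) = -0.000130
  f(a) × f(c) ≥ 0, new interval: [1.324687, 1.365000]
Iteration 6:
  c_6 = (1.324687 + 1.365000)/2 = 1.344844
  f(c_6) = f(1.344844) = 0.087447
  f(a) × f(c) < 0, new interval: [1.324687, 1.344844]
Iteration 7:
  c_7 = (1.324687 + 1.344844)/2 = 1.334766
  f(c_7) = f(1.334766) = 0.043252
  f(a) × f(c) < 0, new interval: [1.324687, 1.334766]

After 7 iteration(s), the approximation is c_7 = 1.334766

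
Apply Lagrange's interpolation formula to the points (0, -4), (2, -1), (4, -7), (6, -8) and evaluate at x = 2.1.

Lagrange interpolation formula:
P(x) = Σ yᵢ × Lᵢ(x)
where Lᵢ(x) = Π_{j≠i} (x - xⱼ)/(xᵢ - xⱼ)

L_0(2.1) = (2.1 - 2)/(0 - 2) × (2.1 - 4)/(0 - 4) × (2.1 - 6)/(0 - 6) = -0.015438
L_1(2.1) = (2.1 - 0)/(2 - 0) × (2.1 - 4)/(2 - 4) × (2.1 - 6)/(2 - 6) = 0.972562
L_2(2.1) = (2.1 - 0)/(4 - 0) × (2.1 - 2)/(4 - 2) × (2.1 - 6)/(4 - 6) = 0.051188
L_3(2.1) = (2.1 - 0)/(6 - 0) × (2.1 - 2)/(6 - 2) × (2.1 - 4)/(6 - 4) = -0.008313

P(2.1) = (-4)×L_0(2.1) + (-1)×L_1(2.1) + (-7)×L_2(2.1) + (-8)×L_3(2.1)
P(2.1) = -1.202625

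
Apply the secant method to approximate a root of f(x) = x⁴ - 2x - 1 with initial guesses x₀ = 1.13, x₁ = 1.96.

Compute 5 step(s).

f(x) = x⁴ - 2x - 1
x₀ = 1.13, x₁ = 1.96

Secant formula: x_{n+1} = x_n - f(x_n)(x_n - x_{n-1})/(f(x_n) - f(x_{n-1}))

Iteration 1:
  f(1.130000) = -1.629526
  f(1.960000) = 9.837891
  x_2 = 1.960000 - 9.837891×(1.960000 - 1.130000)/(9.837891 - (-1.629526))
       = 1.247943
Iteration 2:
  f(1.960000) = 9.837891
  f(1.247943) = -1.070508
  x_3 = 1.247943 - (-1.070508)×(1.247943 - 1.960000)/(-1.070508 - 9.837891)
       = 1.317822
Iteration 3:
  f(1.247943) = -1.070508
  f(1.317822) = -0.619675
  x_4 = 1.317822 - (-0.619675)×(1.317822 - 1.247943)/(-0.619675 - (-1.070508))
       = 1.413871
Iteration 4:
  f(1.317822) = -0.619675
  f(1.413871) = 0.168379
  x_5 = 1.413871 - 0.168379×(1.413871 - 1.317822)/(0.168379 - (-0.619675))
       = 1.393348
Iteration 5:
  f(1.413871) = 0.168379
  f(1.393348) = -0.017587
  x_6 = 1.393348 - (-0.017587)×(1.393348 - 1.413871)/(-0.017587 - 0.168379)
       = 1.395289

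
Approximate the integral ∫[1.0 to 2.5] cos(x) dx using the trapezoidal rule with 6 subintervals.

f(x) = cos(x)
a = 1.0, b = 2.5, n = 6
h = (b - a)/n = 0.250000

Trapezoidal rule: (h/2)[f(x₀) + 2f(x₁) + 2f(x₂) + ... + f(xₙ)]

x_0 = 1.0000, f(x_0) = 0.540302, coefficient = 1
x_1 = 1.2500, f(x_1) = 0.315322, coefficient = 2
x_2 = 1.5000, f(x_2) = 0.070737, coefficient = 2
x_3 = 1.7500, f(x_3) = -0.178246, coefficient = 2
x_4 = 2.0000, f(x_4) = -0.416147, coefficient = 2
x_5 = 2.2500, f(x_5) = -0.628174, coefficient = 2
x_6 = 2.5000, f(x_6) = -0.801144, coefficient = 1

I ≈ (0.250000/2) × -1.933855 = -0.241732
Exact value: -0.242999
Error: 0.001267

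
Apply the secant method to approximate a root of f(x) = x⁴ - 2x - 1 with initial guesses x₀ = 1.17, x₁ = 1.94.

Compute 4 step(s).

f(x) = x⁴ - 2x - 1
x₀ = 1.17, x₁ = 1.94

Secant formula: x_{n+1} = x_n - f(x_n)(x_n - x_{n-1})/(f(x_n) - f(x_{n-1}))

Iteration 1:
  f(1.170000) = -1.466113
  f(1.940000) = 9.284685
  x_2 = 1.940000 - 9.284685×(1.940000 - 1.170000)/(9.284685 - (-1.466113))
       = 1.275007
Iteration 2:
  f(1.940000) = 9.284685
  f(1.275007) = -0.907301
  x_3 = 1.275007 - (-0.907301)×(1.275007 - 1.940000)/(-0.907301 - 9.284685)
       = 1.334205
Iteration 3:
  f(1.275007) = -0.907301
  f(1.334205) = -0.499642
  x_4 = 1.334205 - (-0.499642)×(1.334205 - 1.275007)/(-0.499642 - (-0.907301))
       = 1.406761
Iteration 4:
  f(1.334205) = -0.499642
  f(1.406761) = 0.102826
  x_5 = 1.406761 - 0.102826×(1.406761 - 1.334205)/(0.102826 - (-0.499642))
       = 1.394378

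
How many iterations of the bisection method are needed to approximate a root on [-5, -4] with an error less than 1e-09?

We need (b-a)/2^n ≤ 1e-09
(-4 - (-5))/2^n ≤ 1e-09
1/2^n ≤ 1e-09
2^n ≥ 1000000000
n ≥ log₂(1000000000) = 29.90
n ≥ 30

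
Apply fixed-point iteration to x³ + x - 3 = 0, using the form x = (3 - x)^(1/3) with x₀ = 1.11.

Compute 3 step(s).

Equation: x³ + x - 3 = 0
Fixed-point form: x = (3 - x)^(1/3)
x₀ = 1.11

x_1 = g(1.110000) = 1.236386
x_2 = g(1.236386) = 1.208188
x_3 = g(1.208188) = 1.214593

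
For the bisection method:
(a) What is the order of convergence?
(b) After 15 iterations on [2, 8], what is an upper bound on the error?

(a) Bisection has linear (order 1) convergence; the error is halved each step.

(b) Error bound = (b-a)/2^n = (8 - 2)/2^{15}
    = 6/2^{15}

(a) 1 (linear); (b) error ≤ 1.83e-04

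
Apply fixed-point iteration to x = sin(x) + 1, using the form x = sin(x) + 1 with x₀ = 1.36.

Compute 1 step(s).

Equation: x = sin(x) + 1
Fixed-point form: x = sin(x) + 1
x₀ = 1.36

x_1 = g(1.360000) = 1.977865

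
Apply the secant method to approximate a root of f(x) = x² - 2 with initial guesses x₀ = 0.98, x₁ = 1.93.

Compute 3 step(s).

f(x) = x² - 2
x₀ = 0.98, x₁ = 1.93

Secant formula: x_{n+1} = x_n - f(x_n)(x_n - x_{n-1})/(f(x_n) - f(x_{n-1}))

Iteration 1:
  f(0.980000) = -1.039600
  f(1.930000) = 1.724900
  x_2 = 1.930000 - 1.724900×(1.930000 - 0.980000)/(1.724900 - (-1.039600))
       = 1.337251
Iteration 2:
  f(1.930000) = 1.724900
  f(1.337251) = -0.211760
  x_3 = 1.337251 - (-0.211760)×(1.337251 - 1.930000)/(-0.211760 - 1.724900)
       = 1.402064
Iteration 3:
  f(1.337251) = -0.211760
  f(1.402064) = -0.034217
  x_4 = 1.402064 - (-0.034217)×(1.402064 - 1.337251)/(-0.034217 - (-0.211760))
       = 1.414555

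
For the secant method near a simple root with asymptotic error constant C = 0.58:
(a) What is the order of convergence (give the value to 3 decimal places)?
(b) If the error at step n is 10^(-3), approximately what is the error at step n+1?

(a) Secant method has superlinear convergence with order φ = (1+√5)/2 ≈ 1.618.
    This means |e_{n+1}| ≈ C|e_n|^1.618.

(b) With |e_n| = 10^(-3) and C = 0.58:
    |e_{n+1}| ≈ 0.58 × (10^(-3))^1.618 = 0.58 × 10^(-4.85)

(a) ≈ 1.618 (golden ratio); (b) |e_{n+1}| ≈ 8.116e-06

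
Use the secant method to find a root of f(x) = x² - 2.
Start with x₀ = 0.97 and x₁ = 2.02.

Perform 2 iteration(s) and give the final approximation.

f(x) = x² - 2
x₀ = 0.97, x₁ = 2.02

Secant formula: x_{n+1} = x_n - f(x_n)(x_n - x_{n-1})/(f(x_n) - f(x_{n-1}))

Iteration 1:
  f(0.970000) = -1.059100
  f(2.020000) = 2.080400
  x_2 = 2.020000 - 2.080400×(2.020000 - 0.970000)/(2.080400 - (-1.059100))
       = 1.324214
Iteration 2:
  f(2.020000) = 2.080400
  f(1.324214) = -0.246457
  x_3 = 1.324214 - (-0.246457)×(1.324214 - 2.020000)/(-0.246457 - 2.080400)
       = 1.397911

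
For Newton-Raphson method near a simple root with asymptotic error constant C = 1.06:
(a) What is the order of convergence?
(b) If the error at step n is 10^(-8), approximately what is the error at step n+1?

(a) Newton-Raphson has quadratic (order 2) convergence near simple roots.
    This means |e_{n+1}| ≈ C|e_n|².

(b) With |e_n| = 10^(-8) and C = 1.06:
    |e_{n+1}| ≈ 1.06 × (10^(-8))² = 1.06 × 10^(-16)

(a) 2 (quadratic); (b) |e_{n+1}| ≈ 1.060e-16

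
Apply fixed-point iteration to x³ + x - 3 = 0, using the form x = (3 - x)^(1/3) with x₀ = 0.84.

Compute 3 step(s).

Equation: x³ + x - 3 = 0
Fixed-point form: x = (3 - x)^(1/3)
x₀ = 0.84

x_1 = g(0.840000) = 1.292661
x_2 = g(1.292661) = 1.195198
x_3 = g(1.195198) = 1.217521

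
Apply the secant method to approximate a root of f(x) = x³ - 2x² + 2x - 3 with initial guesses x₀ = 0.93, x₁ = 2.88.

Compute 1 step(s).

f(x) = x³ - 2x² + 2x - 3
x₀ = 0.93, x₁ = 2.88

Secant formula: x_{n+1} = x_n - f(x_n)(x_n - x_{n-1})/(f(x_n) - f(x_{n-1}))

Iteration 1:
  f(0.930000) = -2.065443
  f(2.880000) = 10.059072
  x_2 = 2.880000 - 10.059072×(2.880000 - 0.930000)/(10.059072 - (-2.065443))
       = 1.262188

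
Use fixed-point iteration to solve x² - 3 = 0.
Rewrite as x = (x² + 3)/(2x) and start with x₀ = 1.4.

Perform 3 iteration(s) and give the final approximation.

Equation: x² - 3 = 0
Fixed-point form: x = (x² + 3)/(2x)
x₀ = 1.4

x_1 = g(1.400000) = 1.771429
x_2 = g(1.771429) = 1.732488
x_3 = g(1.732488) = 1.732051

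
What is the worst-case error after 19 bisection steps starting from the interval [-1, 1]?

Bisection error bound: |error| ≤ (b-a)/2^n
|error| ≤ (1 - (-1))/2^19 = 2/2^19
|error| ≤ 0.0000038147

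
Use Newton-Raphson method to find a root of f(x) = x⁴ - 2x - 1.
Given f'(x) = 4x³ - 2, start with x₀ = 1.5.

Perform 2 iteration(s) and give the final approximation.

f(x) = x⁴ - 2x - 1
f'(x) = 4x³ - 2
x₀ = 1.5

Newton-Raphson formula: x_{n+1} = x_n - f(x_n)/f'(x_n)

Iteration 1:
  f(1.500000) = 1.062500
  f'(1.500000) = 11.500000
  x_1 = 1.500000 - 1.062500/11.500000 = 1.407609
Iteration 2:
  f(1.407609) = 0.110579
  f'(1.407609) = 9.155931
  x_2 = 1.407609 - 0.110579/9.155931 = 1.395531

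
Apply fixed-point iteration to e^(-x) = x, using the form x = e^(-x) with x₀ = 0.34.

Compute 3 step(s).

Equation: e^(-x) = x
Fixed-point form: x = e^(-x)
x₀ = 0.34

x_1 = g(0.340000) = 0.711770
x_2 = g(0.711770) = 0.490775
x_3 = g(0.490775) = 0.612152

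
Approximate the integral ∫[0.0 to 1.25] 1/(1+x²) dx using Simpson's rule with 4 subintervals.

f(x) = 1/(1+x²)
a = 0.0, b = 1.25, n = 4
h = (b - a)/n = 0.312500

Simpson's rule: (h/3)[f(x₀) + 4f(x₁) + 2f(x₂) + ... + f(xₙ)]

x_0 = 0.0000, f(x_0) = 1.000000, coefficient = 1
x_1 = 0.3125, f(x_1) = 0.911032, coefficient = 4
x_2 = 0.6250, f(x_2) = 0.719101, coefficient = 2
x_3 = 0.9375, f(x_3) = 0.532225, coefficient = 4
x_4 = 1.2500, f(x_4) = 0.390244, coefficient = 1

I ≈ (0.312500/3) × 8.601472 = 0.895987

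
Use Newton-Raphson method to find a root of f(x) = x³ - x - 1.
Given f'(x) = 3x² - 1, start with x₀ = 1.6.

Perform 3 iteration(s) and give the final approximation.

f(x) = x³ - x - 1
f'(x) = 3x² - 1
x₀ = 1.6

Newton-Raphson formula: x_{n+1} = x_n - f(x_n)/f'(x_n)

Iteration 1:
  f(1.600000) = 1.496000
  f'(1.600000) = 6.680000
  x_1 = 1.600000 - 1.496000/6.680000 = 1.376048
Iteration 2:
  f(1.376048) = 0.229510
  f'(1.376048) = 4.680524
  x_2 = 1.376048 - 0.229510/4.680524 = 1.327013
Iteration 3:
  f(1.327013) = 0.009808
  f'(1.327013) = 4.282890
  x_3 = 1.327013 - 0.009808/4.282890 = 1.324723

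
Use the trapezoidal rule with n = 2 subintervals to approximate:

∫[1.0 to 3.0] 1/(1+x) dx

f(x) = 1/(1+x)
a = 1.0, b = 3.0, n = 2
h = (b - a)/n = 1.000000

Trapezoidal rule: (h/2)[f(x₀) + 2f(x₁) + 2f(x₂) + ... + f(xₙ)]

x_0 = 1.0000, f(x_0) = 0.500000, coefficient = 1
x_1 = 2.0000, f(x_1) = 0.333333, coefficient = 2
x_2 = 3.0000, f(x_2) = 0.250000, coefficient = 1

I ≈ (1.000000/2) × 1.416667 = 0.708333
Exact value: 0.693147
Error: 0.015186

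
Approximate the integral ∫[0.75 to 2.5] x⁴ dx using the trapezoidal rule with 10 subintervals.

f(x) = x⁴
a = 0.75, b = 2.5, n = 10
h = (b - a)/n = 0.175000

Trapezoidal rule: (h/2)[f(x₀) + 2f(x₁) + 2f(x₂) + ... + f(xₙ)]

x_0 = 0.7500, f(x_0) = 0.316406, coefficient = 1
x_1 = 0.9250, f(x_1) = 0.732094, coefficient = 2
x_2 = 1.1000, f(x_2) = 1.464100, coefficient = 2
x_3 = 1.2750, f(x_3) = 2.642657, coefficient = 2
x_4 = 1.4500, f(x_4) = 4.420506, coefficient = 2
x_5 = 1.6250, f(x_5) = 6.972900, coefficient = 2
x_6 = 1.8000, f(x_6) = 10.497600, coefficient = 2
x_7 = 1.9750, f(x_7) = 15.214875, coefficient = 2
x_8 = 2.1500, f(x_8) = 21.367506, coefficient = 2
x_9 = 2.3250, f(x_9) = 29.220782, coefficient = 2
x_10 = 2.5000, f(x_10) = 39.062500, coefficient = 1

I ≈ (0.175000/2) × 224.444948 = 19.638933
Exact value: 19.483789
Error: 0.155144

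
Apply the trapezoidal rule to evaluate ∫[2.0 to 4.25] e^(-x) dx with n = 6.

f(x) = e^(-x)
a = 2.0, b = 4.25, n = 6
h = (b - a)/n = 0.375000

Trapezoidal rule: (h/2)[f(x₀) + 2f(x₁) + 2f(x₂) + ... + f(xₙ)]

x_0 = 2.0000, f(x_0) = 0.135335, coefficient = 1
x_1 = 2.3750, f(x_1) = 0.093014, coefficient = 2
x_2 = 2.7500, f(x_2) = 0.063928, coefficient = 2
x_3 = 3.1250, f(x_3) = 0.043937, coefficient = 2
x_4 = 3.5000, f(x_4) = 0.030197, coefficient = 2
x_5 = 3.8750, f(x_5) = 0.020754, coefficient = 2
x_6 = 4.2500, f(x_6) = 0.014264, coefficient = 1

I ≈ (0.375000/2) × 0.653262 = 0.122487
Exact value: 0.121071
Error: 0.001415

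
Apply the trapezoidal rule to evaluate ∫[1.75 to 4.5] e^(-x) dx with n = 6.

f(x) = e^(-x)
a = 1.75, b = 4.5, n = 6
h = (b - a)/n = 0.458333

Trapezoidal rule: (h/2)[f(x₀) + 2f(x₁) + 2f(x₂) + ... + f(xₙ)]

x_0 = 1.7500, f(x_0) = 0.173774, coefficient = 1
x_1 = 2.2083, f(x_1) = 0.109884, coefficient = 2
x_2 = 2.6667, f(x_2) = 0.069483, coefficient = 2
x_3 = 3.1250, f(x_3) = 0.043937, coefficient = 2
x_4 = 3.5833, f(x_4) = 0.027783, coefficient = 2
x_5 = 4.0417, f(x_5) = 0.017568, coefficient = 2
x_6 = 4.5000, f(x_6) = 0.011109, coefficient = 1

I ≈ (0.458333/2) × 0.722193 = 0.165503
Exact value: 0.162665
Error: 0.002838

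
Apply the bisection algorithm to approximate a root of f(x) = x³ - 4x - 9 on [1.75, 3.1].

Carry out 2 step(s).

f(x) = x³ - 4x - 9
Initial interval: [1.75, 3.1]

Iteration 1:
  c_1 = (1.750000 + 3.100000)/2 = 2.425000
  f(c_1) = f(2.425000) = -4.439484
  f(a) × f(c) ≥ 0, new interval: [2.425000, 3.100000]
Iteration 2:
  c_2 = (2.425000 + 3.100000)/2 = 2.762500
  f(c_2) = f(2.762500) = 1.031760
  f(a) × f(c) < 0, new interval: [2.425000, 2.762500]

After 2 iteration(s), the approximation is c_2 = 2.762500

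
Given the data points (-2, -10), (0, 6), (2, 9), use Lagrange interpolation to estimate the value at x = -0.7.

Lagrange interpolation formula:
P(x) = Σ yᵢ × Lᵢ(x)
where Lᵢ(x) = Π_{j≠i} (x - xⱼ)/(xᵢ - xⱼ)

L_0(-0.7) = (-0.7 - 0)/(-2 - 0) × (-0.7 - 2)/(-2 - 2) = 0.236250
L_1(-0.7) = (-0.7 - (-2))/(0 - (-2)) × (-0.7 - 2)/(0 - 2) = 0.877500
L_2(-0.7) = (-0.7 - (-2))/(2 - (-2)) × (-0.7 - 0)/(2 - 0) = -0.113750

P(-0.7) = (-10)×L_0(-0.7) + 6×L_1(-0.7) + 9×L_2(-0.7)
P(-0.7) = 1.878750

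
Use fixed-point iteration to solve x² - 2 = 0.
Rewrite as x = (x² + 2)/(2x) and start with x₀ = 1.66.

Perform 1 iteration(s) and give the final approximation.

Equation: x² - 2 = 0
Fixed-point form: x = (x² + 2)/(2x)
x₀ = 1.66

x_1 = g(1.660000) = 1.432410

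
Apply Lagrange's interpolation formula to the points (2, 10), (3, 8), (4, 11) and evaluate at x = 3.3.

Lagrange interpolation formula:
P(x) = Σ yᵢ × Lᵢ(x)
where Lᵢ(x) = Π_{j≠i} (x - xⱼ)/(xᵢ - xⱼ)

L_0(3.3) = (3.3 - 3)/(2 - 3) × (3.3 - 4)/(2 - 4) = -0.105000
L_1(3.3) = (3.3 - 2)/(3 - 2) × (3.3 - 4)/(3 - 4) = 0.910000
L_2(3.3) = (3.3 - 2)/(4 - 2) × (3.3 - 3)/(4 - 3) = 0.195000

P(3.3) = 10×L_0(3.3) + 8×L_1(3.3) + 11×L_2(3.3)
P(3.3) = 8.375000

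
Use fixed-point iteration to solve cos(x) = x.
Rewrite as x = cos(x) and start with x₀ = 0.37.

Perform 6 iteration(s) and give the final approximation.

Equation: cos(x) = x
Fixed-point form: x = cos(x)
x₀ = 0.37

x_1 = g(0.370000) = 0.932327
x_2 = g(0.932327) = 0.595967
x_3 = g(0.595967) = 0.827606
x_4 = g(0.827606) = 0.676640
x_5 = g(0.676640) = 0.779681
x_6 = g(0.779681) = 0.711138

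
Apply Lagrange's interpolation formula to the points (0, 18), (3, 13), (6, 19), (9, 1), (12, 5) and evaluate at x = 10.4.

Lagrange interpolation formula:
P(x) = Σ yᵢ × Lᵢ(x)
where Lᵢ(x) = Π_{j≠i} (x - xⱼ)/(xᵢ - xⱼ)

L_0(10.4) = (10.4 - 3)/(0 - 3) × (10.4 - 6)/(0 - 6) × (10.4 - 9)/(0 - 9) × (10.4 - 12)/(0 - 12) = -0.037518
L_1(10.4) = (10.4 - 0)/(3 - 0) × (10.4 - 6)/(3 - 6) × (10.4 - 9)/(3 - 9) × (10.4 - 12)/(3 - 12) = 0.210910
L_2(10.4) = (10.4 - 0)/(6 - 0) × (10.4 - 3)/(6 - 3) × (10.4 - 9)/(6 - 9) × (10.4 - 12)/(6 - 12) = -0.532069
L_3(10.4) = (10.4 - 0)/(9 - 0) × (10.4 - 3)/(9 - 3) × (10.4 - 6)/(9 - 6) × (10.4 - 12)/(9 - 12) = 1.114812
L_4(10.4) = (10.4 - 0)/(12 - 0) × (10.4 - 3)/(12 - 3) × (10.4 - 6)/(12 - 6) × (10.4 - 9)/(12 - 9) = 0.243865

P(10.4) = 18×L_0(10.4) + 13×L_1(10.4) + 19×L_2(10.4) + 1×L_3(10.4) + 5×L_4(10.4)
P(10.4) = -5.708662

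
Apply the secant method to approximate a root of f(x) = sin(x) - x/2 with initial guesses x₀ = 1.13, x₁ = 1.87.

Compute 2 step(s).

f(x) = sin(x) - x/2
x₀ = 1.13, x₁ = 1.87

Secant formula: x_{n+1} = x_n - f(x_n)(x_n - x_{n-1})/(f(x_n) - f(x_{n-1}))

Iteration 1:
  f(1.130000) = 0.339412
  f(1.870000) = 0.020572
  x_2 = 1.870000 - 0.020572×(1.870000 - 1.130000)/(0.020572 - 0.339412)
       = 1.917745
Iteration 2:
  f(1.870000) = 0.020572
  f(1.917745) = -0.018458
  x_3 = 1.917745 - (-0.018458)×(1.917745 - 1.870000)/(-0.018458 - 0.020572)
       = 1.895165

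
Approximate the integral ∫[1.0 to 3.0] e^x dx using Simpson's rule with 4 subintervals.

f(x) = e^x
a = 1.0, b = 3.0, n = 4
h = (b - a)/n = 0.500000

Simpson's rule: (h/3)[f(x₀) + 4f(x₁) + 2f(x₂) + ... + f(xₙ)]

x_0 = 1.0000, f(x_0) = 2.718282, coefficient = 1
x_1 = 1.5000, f(x_1) = 4.481689, coefficient = 4
x_2 = 2.0000, f(x_2) = 7.389056, coefficient = 2
x_3 = 2.5000, f(x_3) = 12.182494, coefficient = 4
x_4 = 3.0000, f(x_4) = 20.085537, coefficient = 1

I ≈ (0.500000/3) × 104.238663 = 17.373111
Exact value: 17.367255
Error: 0.005855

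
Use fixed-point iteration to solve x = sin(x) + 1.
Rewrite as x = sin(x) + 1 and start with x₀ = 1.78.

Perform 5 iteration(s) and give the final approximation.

Equation: x = sin(x) + 1
Fixed-point form: x = sin(x) + 1
x₀ = 1.78

x_1 = g(1.780000) = 1.978197
x_2 = g(1.978197) = 1.918154
x_3 = g(1.918154) = 1.940275
x_4 = g(1.940275) = 1.932516
x_5 = g(1.932516) = 1.935290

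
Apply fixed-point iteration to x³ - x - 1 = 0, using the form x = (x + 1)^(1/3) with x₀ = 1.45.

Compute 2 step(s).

Equation: x³ - x - 1 = 0
Fixed-point form: x = (x + 1)^(1/3)
x₀ = 1.45

x_1 = g(1.450000) = 1.348100
x_2 = g(1.348100) = 1.329144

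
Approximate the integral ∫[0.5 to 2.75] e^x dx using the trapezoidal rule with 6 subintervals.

f(x) = e^x
a = 0.5, b = 2.75, n = 6
h = (b - a)/n = 0.375000

Trapezoidal rule: (h/2)[f(x₀) + 2f(x₁) + 2f(x₂) + ... + f(xₙ)]

x_0 = 0.5000, f(x_0) = 1.648721, coefficient = 1
x_1 = 0.8750, f(x_1) = 2.398875, coefficient = 2
x_2 = 1.2500, f(x_2) = 3.490343, coefficient = 2
x_3 = 1.6250, f(x_3) = 5.078419, coefficient = 2
x_4 = 2.0000, f(x_4) = 7.389056, coefficient = 2
x_5 = 2.3750, f(x_5) = 10.751013, coefficient = 2
x_6 = 2.7500, f(x_6) = 15.642632, coefficient = 1

I ≈ (0.375000/2) × 75.506766 = 14.157519
Exact value: 13.993911
Error: 0.163608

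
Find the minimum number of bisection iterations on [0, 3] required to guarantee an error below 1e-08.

We need (b-a)/2^n ≤ 1e-08
(3 - 0)/2^n ≤ 1e-08
3/2^n ≤ 1e-08
2^n ≥ 300000000
n ≥ log₂(300000000) = 28.16
n ≥ 29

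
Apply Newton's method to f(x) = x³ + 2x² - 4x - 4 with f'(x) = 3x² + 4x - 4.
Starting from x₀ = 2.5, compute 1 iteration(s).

f(x) = x³ + 2x² - 4x - 4
f'(x) = 3x² + 4x - 4
x₀ = 2.5

Newton-Raphson formula: x_{n+1} = x_n - f(x_n)/f'(x_n)

Iteration 1:
  f(2.500000) = 14.125000
  f'(2.500000) = 24.750000
  x_1 = 2.500000 - 14.125000/24.750000 = 1.929293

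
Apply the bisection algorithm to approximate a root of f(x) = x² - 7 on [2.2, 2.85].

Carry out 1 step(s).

f(x) = x² - 7
Initial interval: [2.2, 2.85]

Iteration 1:
  c_1 = (2.200000 + 2.850000)/2 = 2.525000
  f(c_1) = f(2.525000) = -0.624375
  f(a) × f(c) ≥ 0, new interval: [2.525000, 2.850000]

After 1 iteration(s), the approximation is c_1 = 2.525000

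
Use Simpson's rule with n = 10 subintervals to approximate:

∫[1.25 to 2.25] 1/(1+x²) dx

f(x) = 1/(1+x²)
a = 1.25, b = 2.25, n = 10
h = (b - a)/n = 0.100000

Simpson's rule: (h/3)[f(x₀) + 4f(x₁) + 2f(x₂) + ... + f(xₙ)]

x_0 = 1.2500, f(x_0) = 0.390244, coefficient = 1
x_1 = 1.3500, f(x_1) = 0.354296, coefficient = 4
x_2 = 1.4500, f(x_2) = 0.322321, coefficient = 2
x_3 = 1.5500, f(x_3) = 0.293902, coefficient = 4
x_4 = 1.6500, f(x_4) = 0.268637, coefficient = 2
x_5 = 1.7500, f(x_5) = 0.246154, coefficient = 4
x_6 = 1.8500, f(x_6) = 0.226116, coefficient = 2
x_7 = 1.9500, f(x_7) = 0.208225, coefficient = 4
x_8 = 2.0500, f(x_8) = 0.192215, coefficient = 2
x_9 = 2.1500, f(x_9) = 0.177857, coefficient = 4
x_10 = 2.2500, f(x_10) = 0.164948, coefficient = 1

I ≈ (0.100000/3) × 7.695502 = 0.256517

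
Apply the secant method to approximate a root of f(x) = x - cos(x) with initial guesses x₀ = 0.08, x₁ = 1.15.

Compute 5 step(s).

f(x) = x - cos(x)
x₀ = 0.08, x₁ = 1.15

Secant formula: x_{n+1} = x_n - f(x_n)(x_n - x_{n-1})/(f(x_n) - f(x_{n-1}))

Iteration 1:
  f(0.080000) = -0.916802
  f(1.150000) = 0.741513
  x_2 = 1.150000 - 0.741513×(1.150000 - 0.080000)/(0.741513 - (-0.916802))
       = 0.671551
Iteration 2:
  f(1.150000) = 0.741513
  f(0.671551) = -0.111306
  x_3 = 0.671551 - (-0.111306)×(0.671551 - 1.150000)/(-0.111306 - 0.741513)
       = 0.733996
Iteration 3:
  f(0.671551) = -0.111306
  f(0.733996) = -0.008507
  x_4 = 0.733996 - (-0.008507)×(0.733996 - 0.671551)/(-0.008507 - (-0.111306))
       = 0.739164
Iteration 4:
  f(0.733996) = -0.008507
  f(0.739164) = 0.000132
  x_5 = 0.739164 - 0.000132×(0.739164 - 0.733996)/(0.000132 - (-0.008507))
       = 0.739085
Iteration 5:
  f(0.739164) = 0.000132
  f(0.739085) = 0.000000
  x_6 = 0.739085 - 0.000000×(0.739085 - 0.739164)/(0.000000 - 0.000132)
       = 0.739085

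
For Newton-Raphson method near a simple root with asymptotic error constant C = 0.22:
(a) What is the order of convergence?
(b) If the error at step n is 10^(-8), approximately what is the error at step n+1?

(a) Newton-Raphson has quadratic (order 2) convergence near simple roots.
    This means |e_{n+1}| ≈ C|e_n|².

(b) With |e_n| = 10^(-8) and C = 0.22:
    |e_{n+1}| ≈ 0.22 × (10^(-8))² = 0.22 × 10^(-16)

(a) 2 (quadratic); (b) |e_{n+1}| ≈ 2.200e-17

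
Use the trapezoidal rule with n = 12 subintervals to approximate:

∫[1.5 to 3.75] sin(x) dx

f(x) = sin(x)
a = 1.5, b = 3.75, n = 12
h = (b - a)/n = 0.187500

Trapezoidal rule: (h/2)[f(x₀) + 2f(x₁) + 2f(x₂) + ... + f(xₙ)]

x_0 = 1.5000, f(x_0) = 0.997495, coefficient = 1
x_1 = 1.6875, f(x_1) = 0.993198, coefficient = 2
x_2 = 1.8750, f(x_2) = 0.954086, coefficient = 2
x_3 = 2.0625, f(x_3) = 0.881530, coefficient = 2
x_4 = 2.2500, f(x_4) = 0.778073, coefficient = 2
x_5 = 2.4375, f(x_5) = 0.647343, coefficient = 2
x_6 = 2.6250, f(x_6) = 0.493920, coefficient = 2
x_7 = 2.8125, f(x_7) = 0.323185, coefficient = 2
x_8 = 3.0000, f(x_8) = 0.141120, coefficient = 2
x_9 = 3.1875, f(x_9) = -0.045891, coefficient = 2
x_10 = 3.3750, f(x_10) = -0.231294, coefficient = 2
x_11 = 3.5625, f(x_11) = -0.408589, coefficient = 2
x_12 = 3.7500, f(x_12) = -0.571561, coefficient = 1

I ≈ (0.187500/2) × 9.479294 = 0.888684
Exact value: 0.891297
Error: 0.002613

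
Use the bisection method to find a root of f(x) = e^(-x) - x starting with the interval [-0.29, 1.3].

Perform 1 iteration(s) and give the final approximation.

f(x) = e^(-x) - x
Initial interval: [-0.29, 1.3]

Iteration 1:
  c_1 = (-0.290000 + 1.300000)/2 = 0.505000
  f(c_1) = f(0.505000) = 0.098506
  f(a) × f(c) ≥ 0, new interval: [0.505000, 1.300000]

After 1 iteration(s), the approximation is c_1 = 0.505000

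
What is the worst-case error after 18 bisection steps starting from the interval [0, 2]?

Bisection error bound: |error| ≤ (b-a)/2^n
|error| ≤ (2 - 0)/2^18 = 2/2^18
|error| ≤ 0.0000076294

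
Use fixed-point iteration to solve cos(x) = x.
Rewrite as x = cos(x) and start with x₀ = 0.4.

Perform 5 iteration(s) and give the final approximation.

Equation: cos(x) = x
Fixed-point form: x = cos(x)
x₀ = 0.4

x_1 = g(0.400000) = 0.921061
x_2 = g(0.921061) = 0.604976
x_3 = g(0.604976) = 0.822516
x_4 = g(0.822516) = 0.680380
x_5 = g(0.680380) = 0.777334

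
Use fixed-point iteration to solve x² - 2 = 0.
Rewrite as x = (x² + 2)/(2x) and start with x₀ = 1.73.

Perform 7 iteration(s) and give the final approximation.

Equation: x² - 2 = 0
Fixed-point form: x = (x² + 2)/(2x)
x₀ = 1.73

x_1 = g(1.730000) = 1.443035
x_2 = g(1.443035) = 1.414501
x_3 = g(1.414501) = 1.414214
x_4 = g(1.414214) = 1.414214
x_5 = g(1.414214) = 1.414214
x_6 = g(1.414214) = 1.414214
x_7 = g(1.414214) = 1.414214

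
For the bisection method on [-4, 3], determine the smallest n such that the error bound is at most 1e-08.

We need (b-a)/2^n ≤ 1e-08
(3 - (-4))/2^n ≤ 1e-08
7/2^n ≤ 1e-08
2^n ≥ 700000000
n ≥ log₂(700000000) = 29.38
n ≥ 30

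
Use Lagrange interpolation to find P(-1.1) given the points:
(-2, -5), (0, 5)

Lagrange interpolation formula:
P(x) = Σ yᵢ × Lᵢ(x)
where Lᵢ(x) = Π_{j≠i} (x - xⱼ)/(xᵢ - xⱼ)

L_0(-1.1) = (-1.1 - 0)/(-2 - 0) = 0.550000
L_1(-1.1) = (-1.1 - (-2))/(0 - (-2)) = 0.450000

P(-1.1) = (-5)×L_0(-1.1) + 5×L_1(-1.1)
P(-1.1) = -0.500000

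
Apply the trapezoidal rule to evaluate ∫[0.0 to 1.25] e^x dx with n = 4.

f(x) = e^x
a = 0.0, b = 1.25, n = 4
h = (b - a)/n = 0.312500

Trapezoidal rule: (h/2)[f(x₀) + 2f(x₁) + 2f(x₂) + ... + f(xₙ)]

x_0 = 0.0000, f(x_0) = 1.000000, coefficient = 1
x_1 = 0.3125, f(x_1) = 1.366838, coefficient = 2
x_2 = 0.6250, f(x_2) = 1.868246, coefficient = 2
x_3 = 0.9375, f(x_3) = 2.553589, coefficient = 2
x_4 = 1.2500, f(x_4) = 3.490343, coefficient = 1

I ≈ (0.312500/2) × 16.067690 = 2.510577
Exact value: 2.490343
Error: 0.020234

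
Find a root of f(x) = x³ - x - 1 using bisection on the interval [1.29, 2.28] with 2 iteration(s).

f(x) = x³ - x - 1
Initial interval: [1.29, 2.28]

Iteration 1:
  c_1 = (1.290000 + 2.280000)/2 = 1.785000
  f(c_1) = f(1.785000) = 2.902412
  f(a) × f(c) < 0, new interval: [1.290000, 1.785000]
Iteration 2:
  c_2 = (1.290000 + 1.785000)/2 = 1.537500
  f(c_2) = f(1.537500) = 1.097006
  f(a) × f(c) < 0, new interval: [1.290000, 1.537500]

After 2 iteration(s), the approximation is c_2 = 1.537500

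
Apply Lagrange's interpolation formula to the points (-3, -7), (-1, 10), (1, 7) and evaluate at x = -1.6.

Lagrange interpolation formula:
P(x) = Σ yᵢ × Lᵢ(x)
where Lᵢ(x) = Π_{j≠i} (x - xⱼ)/(xᵢ - xⱼ)

L_0(-1.6) = (-1.6 - (-1))/(-3 - (-1)) × (-1.6 - 1)/(-3 - 1) = 0.195000
L_1(-1.6) = (-1.6 - (-3))/(-1 - (-3)) × (-1.6 - 1)/(-1 - 1) = 0.910000
L_2(-1.6) = (-1.6 - (-3))/(1 - (-3)) × (-1.6 - (-1))/(1 - (-1)) = -0.105000

P(-1.6) = (-7)×L_0(-1.6) + 10×L_1(-1.6) + 7×L_2(-1.6)
P(-1.6) = 7.000000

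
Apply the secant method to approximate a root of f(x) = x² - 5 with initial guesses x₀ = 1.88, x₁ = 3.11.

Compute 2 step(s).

f(x) = x² - 5
x₀ = 1.88, x₁ = 3.11

Secant formula: x_{n+1} = x_n - f(x_n)(x_n - x_{n-1})/(f(x_n) - f(x_{n-1}))

Iteration 1:
  f(1.880000) = -1.465600
  f(3.110000) = 4.672100
  x_2 = 3.110000 - 4.672100×(3.110000 - 1.880000)/(4.672100 - (-1.465600))
       = 2.173707
Iteration 2:
  f(3.110000) = 4.672100
  f(2.173707) = -0.274996
  x_3 = 2.173707 - (-0.274996)×(2.173707 - 3.110000)/(-0.274996 - 4.672100)
       = 2.225753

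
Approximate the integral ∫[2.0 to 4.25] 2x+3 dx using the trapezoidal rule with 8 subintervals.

f(x) = 2x+3
a = 2.0, b = 4.25, n = 8
h = (b - a)/n = 0.281250

Trapezoidal rule: (h/2)[f(x₀) + 2f(x₁) + 2f(x₂) + ... + f(xₙ)]

x_0 = 2.0000, f(x_0) = 7.000000, coefficient = 1
x_1 = 2.2812, f(x_1) = 7.562500, coefficient = 2
x_2 = 2.5625, f(x_2) = 8.125000, coefficient = 2
x_3 = 2.8438, f(x_3) = 8.687500, coefficient = 2
x_4 = 3.1250, f(x_4) = 9.250000, coefficient = 2
x_5 = 3.4062, f(x_5) = 9.812500, coefficient = 2
x_6 = 3.6875, f(x_6) = 10.375000, coefficient = 2
x_7 = 3.9688, f(x_7) = 10.937500, coefficient = 2
x_8 = 4.2500, f(x_8) = 11.500000, coefficient = 1

I ≈ (0.281250/2) × 148.000000 = 20.812500
Exact value: 20.812500
Error: 0.000000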